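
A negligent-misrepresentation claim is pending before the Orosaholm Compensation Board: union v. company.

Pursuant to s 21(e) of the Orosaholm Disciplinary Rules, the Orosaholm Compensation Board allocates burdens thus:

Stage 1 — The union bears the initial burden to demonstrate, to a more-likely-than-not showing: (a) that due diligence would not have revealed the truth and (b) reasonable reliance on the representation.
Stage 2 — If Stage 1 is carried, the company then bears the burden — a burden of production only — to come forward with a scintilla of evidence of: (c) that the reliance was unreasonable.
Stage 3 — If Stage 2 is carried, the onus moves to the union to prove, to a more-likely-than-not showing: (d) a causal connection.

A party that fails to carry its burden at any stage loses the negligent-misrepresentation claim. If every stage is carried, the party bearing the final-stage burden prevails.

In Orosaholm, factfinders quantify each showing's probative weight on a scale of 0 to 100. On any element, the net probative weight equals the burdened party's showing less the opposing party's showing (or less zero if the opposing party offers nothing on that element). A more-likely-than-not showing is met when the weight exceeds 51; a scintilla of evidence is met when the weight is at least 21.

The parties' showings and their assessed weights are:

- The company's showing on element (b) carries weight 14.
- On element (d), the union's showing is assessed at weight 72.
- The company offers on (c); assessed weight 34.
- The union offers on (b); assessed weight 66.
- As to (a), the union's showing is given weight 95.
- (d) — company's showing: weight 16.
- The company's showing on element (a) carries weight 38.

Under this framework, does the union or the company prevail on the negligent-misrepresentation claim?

union

Stage 1 (union, a more-likely-than-not showing, weight exceeds 51): (a) net 95−38=57 > 51 — meets; (b) net 66−14=52 > 51 — meets.
  The union carries Stage 1; the company now bears the burden.
Stage 2 (company, a scintilla of evidence, weight is at least 21): (c) 34 ≥ 21 — meets.
  The company carries Stage 2; the union now bears the burden.
Stage 3 (union, a more-likely-than-not showing, weight exceeds 51): (d) net 72−16=56 > 51 — meets.
  All elements met at the final stage.
All stages carried — the union prevails.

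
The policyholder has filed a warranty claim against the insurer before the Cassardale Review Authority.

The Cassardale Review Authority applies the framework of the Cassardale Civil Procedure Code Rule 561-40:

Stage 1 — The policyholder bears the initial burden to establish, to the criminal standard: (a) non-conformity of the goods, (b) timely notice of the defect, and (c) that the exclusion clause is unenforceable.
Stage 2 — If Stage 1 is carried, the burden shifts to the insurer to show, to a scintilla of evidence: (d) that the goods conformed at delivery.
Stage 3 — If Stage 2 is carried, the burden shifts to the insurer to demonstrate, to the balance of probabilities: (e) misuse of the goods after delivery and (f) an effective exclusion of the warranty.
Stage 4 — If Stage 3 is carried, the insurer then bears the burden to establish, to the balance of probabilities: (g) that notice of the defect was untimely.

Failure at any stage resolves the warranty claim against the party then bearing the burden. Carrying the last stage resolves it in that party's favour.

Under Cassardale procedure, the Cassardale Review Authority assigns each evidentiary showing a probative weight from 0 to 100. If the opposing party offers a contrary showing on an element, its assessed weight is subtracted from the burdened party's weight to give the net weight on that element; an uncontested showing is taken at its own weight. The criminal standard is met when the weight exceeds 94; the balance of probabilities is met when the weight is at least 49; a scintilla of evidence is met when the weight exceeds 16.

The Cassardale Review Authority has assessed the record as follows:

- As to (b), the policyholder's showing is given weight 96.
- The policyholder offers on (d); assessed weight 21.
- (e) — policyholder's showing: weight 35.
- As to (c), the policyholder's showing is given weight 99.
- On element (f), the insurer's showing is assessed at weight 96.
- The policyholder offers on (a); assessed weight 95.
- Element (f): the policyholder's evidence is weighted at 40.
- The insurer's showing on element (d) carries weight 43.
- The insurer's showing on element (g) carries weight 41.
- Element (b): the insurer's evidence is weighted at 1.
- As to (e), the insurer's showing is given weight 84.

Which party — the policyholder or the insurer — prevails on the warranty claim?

policyholder

Stage 1 (policyholder, the criminal standard, weight exceeds 94): (a) 95 > 94 — meets; (b) net 96−1=95 > 94 — meets; (c) 99 > 94 — meets.
  Stage 1 carried; the burden shifts to the insurer.
Stage 2 (insurer, a scintilla of evidence, weight exceeds 16): (d) net 43−21=22 > 16 — meets.
  Stage 2 is satisfied; the insurer continues to bear the burden.
Stage 3 (insurer, the balance of probabilities, weight is at least 49): (e) net 84−35=49 ≥ 49 — meets; (f) net 96−40=56 ≥ 49 — meets.
  All elements met. The insurer retains the burden for Stage 4.
Stage 4 (insurer, the balance of probabilities, weight is at least 49): (g) 41 < 49 — fails.
  Stage 4 not carried; the insurer fails its burden.
The analysis ends at Stage 4; the policyholder prevails.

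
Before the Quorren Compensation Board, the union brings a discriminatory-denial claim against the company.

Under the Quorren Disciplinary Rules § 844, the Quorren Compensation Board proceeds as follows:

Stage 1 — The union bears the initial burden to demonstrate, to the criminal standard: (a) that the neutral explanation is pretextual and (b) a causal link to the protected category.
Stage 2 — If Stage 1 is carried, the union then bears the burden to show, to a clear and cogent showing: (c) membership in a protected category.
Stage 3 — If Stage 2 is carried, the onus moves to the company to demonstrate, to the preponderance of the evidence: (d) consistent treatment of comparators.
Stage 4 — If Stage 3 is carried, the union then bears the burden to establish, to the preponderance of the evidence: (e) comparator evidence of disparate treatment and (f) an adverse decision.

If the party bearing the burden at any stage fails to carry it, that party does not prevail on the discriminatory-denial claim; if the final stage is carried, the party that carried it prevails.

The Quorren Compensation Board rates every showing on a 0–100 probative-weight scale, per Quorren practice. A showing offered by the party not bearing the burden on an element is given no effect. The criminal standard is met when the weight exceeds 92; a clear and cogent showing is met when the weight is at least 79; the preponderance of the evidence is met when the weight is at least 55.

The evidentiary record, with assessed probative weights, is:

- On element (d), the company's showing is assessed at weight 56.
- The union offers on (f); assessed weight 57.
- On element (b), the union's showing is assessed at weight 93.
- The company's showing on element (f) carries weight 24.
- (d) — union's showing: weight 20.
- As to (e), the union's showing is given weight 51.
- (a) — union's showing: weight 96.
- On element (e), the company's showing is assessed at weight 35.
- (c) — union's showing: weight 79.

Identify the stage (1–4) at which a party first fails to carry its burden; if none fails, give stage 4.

stage 4

Stage 1 — burden on union; standard: the criminal standard (weight exceeds 92).
    (a): 96 > 92 [met]
    (b): 93 > 92 [met]
  Stage 1 carried; the burden remains with the union.
Stage 2 — burden on union; standard: a clear and cogent showing (weight is at least 79).
    (c): 79 ≥ 79 [met]
  All elements met. The burden passes to the company.
Stage 3 — burden on company; standard: the preponderance of the evidence (weight is at least 55).
    (d): 56 (union's 20 disregarded) ≥ 55 [met]
  The company carries Stage 3; the union now bears the burden.
Stage 4 — burden on union; standard: the preponderance of the evidence (weight is at least 55).
    (e): 51 (company's 35 disregarded) < 55 [not met]
    (f): 57 (company's 24 disregarded) ≥ 55 [met]
  Not every element is met, so the union fails to carry Stage 4.
The analysis ends at Stage 4; the company prevails.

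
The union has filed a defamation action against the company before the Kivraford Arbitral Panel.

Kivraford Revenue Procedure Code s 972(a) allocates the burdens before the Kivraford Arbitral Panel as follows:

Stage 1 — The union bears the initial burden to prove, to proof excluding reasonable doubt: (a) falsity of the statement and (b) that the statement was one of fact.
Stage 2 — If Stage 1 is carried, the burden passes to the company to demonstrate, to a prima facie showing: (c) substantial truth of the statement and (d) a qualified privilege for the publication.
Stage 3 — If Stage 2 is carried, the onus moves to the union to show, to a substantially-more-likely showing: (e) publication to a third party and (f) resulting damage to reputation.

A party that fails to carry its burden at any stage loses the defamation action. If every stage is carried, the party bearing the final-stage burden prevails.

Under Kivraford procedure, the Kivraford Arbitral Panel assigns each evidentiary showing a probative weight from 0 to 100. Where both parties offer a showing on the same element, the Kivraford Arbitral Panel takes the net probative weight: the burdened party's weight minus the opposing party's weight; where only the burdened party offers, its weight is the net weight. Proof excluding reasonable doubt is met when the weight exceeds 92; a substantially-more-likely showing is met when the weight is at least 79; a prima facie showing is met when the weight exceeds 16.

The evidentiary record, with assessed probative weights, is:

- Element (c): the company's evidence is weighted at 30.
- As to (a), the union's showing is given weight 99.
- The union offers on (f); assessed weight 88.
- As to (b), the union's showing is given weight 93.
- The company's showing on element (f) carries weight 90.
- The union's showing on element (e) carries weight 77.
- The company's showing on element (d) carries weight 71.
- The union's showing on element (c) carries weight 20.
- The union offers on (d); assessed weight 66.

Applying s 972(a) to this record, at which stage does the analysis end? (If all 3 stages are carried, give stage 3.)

stage 2

Stage 1 (union, proof excluding reasonable doubt, weight exceeds 92): (a) 99 > 92 — meets; (b) 93 > 92 — meets.
  Stage 1 is satisfied; the onus moves to the company.
Stage 2 (company, a prima facie showing, weight exceeds 16): (c) net 30−20=10 ≤ 16 — fails; (d) net 71−66=5 ≤ 16 — fails.
  Stage 2 not carried; the company fails its burden.
So the union prevails.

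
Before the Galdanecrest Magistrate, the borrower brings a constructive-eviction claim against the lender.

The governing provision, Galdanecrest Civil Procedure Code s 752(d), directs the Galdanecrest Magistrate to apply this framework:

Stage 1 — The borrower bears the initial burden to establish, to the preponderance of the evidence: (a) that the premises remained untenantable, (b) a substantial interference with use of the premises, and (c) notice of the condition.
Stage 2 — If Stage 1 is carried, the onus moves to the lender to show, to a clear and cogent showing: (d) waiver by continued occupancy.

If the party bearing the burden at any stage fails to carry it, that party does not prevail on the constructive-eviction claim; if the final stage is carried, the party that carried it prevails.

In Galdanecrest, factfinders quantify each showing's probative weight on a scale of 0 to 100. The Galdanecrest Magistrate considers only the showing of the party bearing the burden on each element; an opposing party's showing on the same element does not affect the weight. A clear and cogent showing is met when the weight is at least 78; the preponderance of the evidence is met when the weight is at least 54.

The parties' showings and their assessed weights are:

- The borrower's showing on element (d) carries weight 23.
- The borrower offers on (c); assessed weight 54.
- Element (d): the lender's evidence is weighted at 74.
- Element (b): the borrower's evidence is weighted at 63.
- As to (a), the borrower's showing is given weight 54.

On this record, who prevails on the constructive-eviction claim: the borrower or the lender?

At Stage 1 the borrower must meet the preponderance of the evidence (weight is at least 54): on (a) the weight is 54, ≥ 54, so (a) meets the standard; on (b) the weight is 63, which does reach 54, so (b) meets the standard; on (c) the weight is 54, ≥ 54, so (c) meets the standard.
  Stage 1 is satisfied; the onus moves to the lender.
At Stage 2 the lender must meet a clear and cogent showing (weight is at least 78): on (d) the weight is 74 (the borrower's 23 is given no effect), < 78, so (d) does not meet the standard.
  Not every element is met, so the lender fails to carry Stage 2.
The borrower prevails.

borrower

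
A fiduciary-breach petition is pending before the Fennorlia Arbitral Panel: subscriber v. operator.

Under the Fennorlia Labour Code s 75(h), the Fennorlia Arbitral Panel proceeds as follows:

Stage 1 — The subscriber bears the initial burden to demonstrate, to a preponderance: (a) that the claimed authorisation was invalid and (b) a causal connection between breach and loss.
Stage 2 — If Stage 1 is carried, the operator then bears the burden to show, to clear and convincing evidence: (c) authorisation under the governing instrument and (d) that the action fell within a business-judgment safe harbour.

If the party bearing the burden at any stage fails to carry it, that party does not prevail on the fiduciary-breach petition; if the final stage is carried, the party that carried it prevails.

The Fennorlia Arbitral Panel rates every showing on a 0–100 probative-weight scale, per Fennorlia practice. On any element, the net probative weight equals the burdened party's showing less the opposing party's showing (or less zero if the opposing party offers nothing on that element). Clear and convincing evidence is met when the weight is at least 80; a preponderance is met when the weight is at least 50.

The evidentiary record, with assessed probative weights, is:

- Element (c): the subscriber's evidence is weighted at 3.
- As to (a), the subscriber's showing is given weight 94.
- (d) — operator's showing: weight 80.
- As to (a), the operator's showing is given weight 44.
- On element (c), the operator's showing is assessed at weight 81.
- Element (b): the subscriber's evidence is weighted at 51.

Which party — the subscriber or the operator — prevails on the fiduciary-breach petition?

subscriber

At Stage 1 the subscriber must meet a preponderance (weight is at least 50): on (a) the weight is 94 less the opposing 44 gives net 50, which does reach 50, so (a) meets the standard; on (b) the weight is 51, which does reach 50, so (b) meets the standard.
  Stage 1 is satisfied; the onus moves to the operator.
At Stage 2 the operator must meet clear and convincing evidence (weight is at least 80): on (c) the weight is 81 less the opposing 3 gives net 78, which does not reach 80, so (c) does not meet the standard; on (d) the weight is 80, ≥ 80, so (d) meets the standard.
  Not every element is met, so the operator fails to carry Stage 2.
So the subscriber prevails.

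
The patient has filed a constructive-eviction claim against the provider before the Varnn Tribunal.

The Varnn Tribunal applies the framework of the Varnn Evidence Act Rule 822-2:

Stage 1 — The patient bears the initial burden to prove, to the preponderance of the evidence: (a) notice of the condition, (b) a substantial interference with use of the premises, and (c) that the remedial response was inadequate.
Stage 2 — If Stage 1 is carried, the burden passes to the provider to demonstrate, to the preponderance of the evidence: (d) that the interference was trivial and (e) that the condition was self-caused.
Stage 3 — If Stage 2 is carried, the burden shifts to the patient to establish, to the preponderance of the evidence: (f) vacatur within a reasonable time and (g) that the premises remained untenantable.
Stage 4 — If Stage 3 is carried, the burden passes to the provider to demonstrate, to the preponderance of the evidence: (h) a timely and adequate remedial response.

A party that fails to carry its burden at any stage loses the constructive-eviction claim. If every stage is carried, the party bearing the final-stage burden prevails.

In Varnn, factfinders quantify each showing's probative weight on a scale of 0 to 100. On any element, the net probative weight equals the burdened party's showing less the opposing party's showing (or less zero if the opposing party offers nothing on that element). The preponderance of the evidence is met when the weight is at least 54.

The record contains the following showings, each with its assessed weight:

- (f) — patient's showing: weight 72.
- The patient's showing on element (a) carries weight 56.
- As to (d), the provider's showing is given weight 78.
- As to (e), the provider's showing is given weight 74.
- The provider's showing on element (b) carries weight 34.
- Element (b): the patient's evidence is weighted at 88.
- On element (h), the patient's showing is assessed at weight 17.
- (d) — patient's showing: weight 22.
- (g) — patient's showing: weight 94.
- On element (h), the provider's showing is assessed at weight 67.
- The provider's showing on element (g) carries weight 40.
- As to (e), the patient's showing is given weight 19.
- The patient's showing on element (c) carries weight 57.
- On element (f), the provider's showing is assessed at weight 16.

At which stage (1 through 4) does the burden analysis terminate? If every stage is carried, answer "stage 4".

Stage 1 — burden on patient; standard: the preponderance of the evidence (weight is at least 54).
    (a): 56 ≥ 54 [met]
    (b): 88 − 34 = 54 ≥ 54 [met]
    (c): 57 ≥ 54 [met]
  Stage 1 carried; the burden shifts to the provider.
Stage 2 — burden on provider; standard: the preponderance of the evidence (weight is at least 54).
    (d): 78 − 22 = 56 ≥ 54 [met]
    (e): 74 − 19 = 55 ≥ 54 [met]
  Stage 2 is satisfied; the onus moves to the patient.
Stage 3 — burden on patient; standard: the preponderance of the evidence (weight is at least 54).
    (f): 72 − 16 = 56 ≥ 54 [met]
    (g): 94 − 40 = 54 ≥ 54 [met]
  The patient carries Stage 3; the provider now bears the burden.
Stage 4 — burden on provider; standard: the preponderance of the evidence (weight is at least 54).
    (h): 67 − 17 = 50 < 54 [not met]
  Not every element is met, so the provider fails to carry Stage 4.
So the patient prevails.

stage 4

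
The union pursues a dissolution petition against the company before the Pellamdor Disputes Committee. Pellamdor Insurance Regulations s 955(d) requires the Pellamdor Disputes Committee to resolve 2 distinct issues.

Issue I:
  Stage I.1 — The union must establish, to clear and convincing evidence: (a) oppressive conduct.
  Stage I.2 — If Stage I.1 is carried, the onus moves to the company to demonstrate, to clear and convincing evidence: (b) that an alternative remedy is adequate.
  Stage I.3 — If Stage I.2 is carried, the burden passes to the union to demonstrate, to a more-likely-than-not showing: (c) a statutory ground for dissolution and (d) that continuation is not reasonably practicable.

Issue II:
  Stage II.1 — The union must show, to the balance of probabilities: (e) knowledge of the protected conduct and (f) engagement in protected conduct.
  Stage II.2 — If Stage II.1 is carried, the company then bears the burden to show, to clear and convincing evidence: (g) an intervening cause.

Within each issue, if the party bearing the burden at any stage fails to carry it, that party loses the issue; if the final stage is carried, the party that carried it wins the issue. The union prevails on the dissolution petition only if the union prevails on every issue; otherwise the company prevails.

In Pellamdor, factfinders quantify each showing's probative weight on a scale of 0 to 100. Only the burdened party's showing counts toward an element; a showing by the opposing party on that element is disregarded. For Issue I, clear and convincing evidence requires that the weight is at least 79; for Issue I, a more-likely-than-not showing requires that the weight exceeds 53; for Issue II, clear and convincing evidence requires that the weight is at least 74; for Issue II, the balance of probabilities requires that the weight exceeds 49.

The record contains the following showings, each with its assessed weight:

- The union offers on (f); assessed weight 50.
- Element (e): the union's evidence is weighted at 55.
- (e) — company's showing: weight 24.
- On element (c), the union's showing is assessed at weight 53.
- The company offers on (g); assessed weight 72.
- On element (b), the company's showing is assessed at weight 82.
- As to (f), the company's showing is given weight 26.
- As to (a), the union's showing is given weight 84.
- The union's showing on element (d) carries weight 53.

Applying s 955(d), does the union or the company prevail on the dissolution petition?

— Issue I —
At Stage I.1 the union must meet clear and convincing evidence (weight is at least 79): on (a) the weight is 84, which does reach 79, so (a) meets the standard.
  Stage I.1 is satisfied; the onus moves to the company.
At Stage I.2 the company must meet clear and convincing evidence (weight is at least 79): on (b) the weight is 82, which does reach 79, so (b) meets the standard.
  The company carries Stage I.2; the union now bears the burden.
At Stage I.3 the union must meet a more-likely-than-not showing (weight exceeds 53): on (c) the weight is 53, which does not exceed 53, so (c) does not meet the standard; on (d) the weight is 53, ≤ 53, so (d) does not meet the standard.
  Stage I.3 not carried; the union fails its burden.
The company prevails on this issue.
— Issue II —
At Stage II.1 the union must meet the balance of probabilities (weight exceeds 49): on (e) the weight is 55 (the company's 24 is given no effect), > 49, so (e) meets the standard; on (f) the weight is 50 (the company's 26 is given no effect), which does exceed 49, so (f) meets the standard.
  The union carries Stage II.1; the company now bears the burden.
At Stage II.2 the company must meet clear and convincing evidence (weight is at least 74): on (g) the weight is 72, which does not reach 74, so (g) does not meet the standard.
  Stage II.2 not carried; the company fails its burden.
So the union prevails on this issue.
Per-issue: Issue I → company; Issue II → union. The union must prevail on every issue; overall, the company prevails.

company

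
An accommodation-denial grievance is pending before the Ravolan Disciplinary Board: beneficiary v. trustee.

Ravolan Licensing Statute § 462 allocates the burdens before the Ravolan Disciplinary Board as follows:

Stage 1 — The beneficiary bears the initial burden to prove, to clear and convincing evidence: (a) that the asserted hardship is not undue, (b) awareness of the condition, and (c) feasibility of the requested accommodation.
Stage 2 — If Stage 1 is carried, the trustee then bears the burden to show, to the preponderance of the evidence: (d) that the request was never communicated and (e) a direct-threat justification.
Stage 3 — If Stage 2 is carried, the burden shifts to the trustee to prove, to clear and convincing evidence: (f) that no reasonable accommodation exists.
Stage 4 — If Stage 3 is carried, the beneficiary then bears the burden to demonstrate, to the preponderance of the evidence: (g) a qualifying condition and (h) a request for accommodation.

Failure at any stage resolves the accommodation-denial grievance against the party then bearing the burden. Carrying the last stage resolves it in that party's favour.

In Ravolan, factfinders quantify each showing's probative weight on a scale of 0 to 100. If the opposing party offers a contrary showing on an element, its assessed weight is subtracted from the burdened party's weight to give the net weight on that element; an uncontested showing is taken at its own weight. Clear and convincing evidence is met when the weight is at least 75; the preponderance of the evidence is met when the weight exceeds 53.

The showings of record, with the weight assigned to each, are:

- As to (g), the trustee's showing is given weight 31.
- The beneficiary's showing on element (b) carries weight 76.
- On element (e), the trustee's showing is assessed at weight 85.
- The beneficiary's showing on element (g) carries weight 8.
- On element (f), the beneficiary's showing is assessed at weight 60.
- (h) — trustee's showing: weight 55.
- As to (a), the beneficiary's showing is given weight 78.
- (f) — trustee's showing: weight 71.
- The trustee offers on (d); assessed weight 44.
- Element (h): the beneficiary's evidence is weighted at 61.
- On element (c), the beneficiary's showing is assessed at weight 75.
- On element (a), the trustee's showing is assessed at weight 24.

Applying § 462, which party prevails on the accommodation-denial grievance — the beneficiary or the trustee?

At Stage 1 the beneficiary must meet clear and convincing evidence (weight is at least 75): on (a) the weight is 78 less the opposing 24 gives net 54, which does not reach 75, so (a) does not meet the standard; on (b) the weight is 76, ≥ 75, so (b) meets the standard; on (c) the weight is 75, which does reach 75, so (c) meets the standard.
  The beneficiary does not carry Stage 1.
The analysis ends at Stage 1; the trustee prevails.

trustee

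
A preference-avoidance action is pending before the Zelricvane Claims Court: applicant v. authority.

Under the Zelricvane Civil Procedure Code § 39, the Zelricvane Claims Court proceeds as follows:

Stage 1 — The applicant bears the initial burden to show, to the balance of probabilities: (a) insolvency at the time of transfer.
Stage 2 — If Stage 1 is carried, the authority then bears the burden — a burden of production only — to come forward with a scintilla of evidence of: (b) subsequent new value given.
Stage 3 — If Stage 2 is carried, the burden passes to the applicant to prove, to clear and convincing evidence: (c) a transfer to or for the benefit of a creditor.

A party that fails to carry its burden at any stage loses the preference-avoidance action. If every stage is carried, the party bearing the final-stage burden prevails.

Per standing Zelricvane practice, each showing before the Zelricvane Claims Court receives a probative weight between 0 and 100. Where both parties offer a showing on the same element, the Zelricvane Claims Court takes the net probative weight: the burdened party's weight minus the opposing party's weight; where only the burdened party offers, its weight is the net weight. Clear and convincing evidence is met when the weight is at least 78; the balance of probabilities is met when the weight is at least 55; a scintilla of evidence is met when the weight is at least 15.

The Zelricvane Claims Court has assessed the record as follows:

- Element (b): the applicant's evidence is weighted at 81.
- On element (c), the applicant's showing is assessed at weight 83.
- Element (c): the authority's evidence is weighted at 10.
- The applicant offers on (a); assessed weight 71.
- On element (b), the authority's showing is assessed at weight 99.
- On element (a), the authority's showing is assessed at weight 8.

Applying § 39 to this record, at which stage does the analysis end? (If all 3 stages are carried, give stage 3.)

stage 3

Stage 1 — burden on applicant; standard: the balance of probabilities (weight is at least 55).
    (a): 71 − 8 = 63 ≥ 55 [met]
  Stage 1 carried; the burden shifts to the authority.
Stage 2 — burden on authority; standard: a scintilla of evidence (weight is at least 15).
    (b): 99 − 81 = 18 ≥ 15 [met]
  Stage 2 carried; the burden shifts to the applicant.
Stage 3 — burden on applicant; standard: clear and convincing evidence (weight is at least 78).
    (c): 83 − 10 = 73 < 78 [not met]
  Stage 3 not carried; the applicant fails its burden.
The analysis ends at Stage 3; the authority prevails.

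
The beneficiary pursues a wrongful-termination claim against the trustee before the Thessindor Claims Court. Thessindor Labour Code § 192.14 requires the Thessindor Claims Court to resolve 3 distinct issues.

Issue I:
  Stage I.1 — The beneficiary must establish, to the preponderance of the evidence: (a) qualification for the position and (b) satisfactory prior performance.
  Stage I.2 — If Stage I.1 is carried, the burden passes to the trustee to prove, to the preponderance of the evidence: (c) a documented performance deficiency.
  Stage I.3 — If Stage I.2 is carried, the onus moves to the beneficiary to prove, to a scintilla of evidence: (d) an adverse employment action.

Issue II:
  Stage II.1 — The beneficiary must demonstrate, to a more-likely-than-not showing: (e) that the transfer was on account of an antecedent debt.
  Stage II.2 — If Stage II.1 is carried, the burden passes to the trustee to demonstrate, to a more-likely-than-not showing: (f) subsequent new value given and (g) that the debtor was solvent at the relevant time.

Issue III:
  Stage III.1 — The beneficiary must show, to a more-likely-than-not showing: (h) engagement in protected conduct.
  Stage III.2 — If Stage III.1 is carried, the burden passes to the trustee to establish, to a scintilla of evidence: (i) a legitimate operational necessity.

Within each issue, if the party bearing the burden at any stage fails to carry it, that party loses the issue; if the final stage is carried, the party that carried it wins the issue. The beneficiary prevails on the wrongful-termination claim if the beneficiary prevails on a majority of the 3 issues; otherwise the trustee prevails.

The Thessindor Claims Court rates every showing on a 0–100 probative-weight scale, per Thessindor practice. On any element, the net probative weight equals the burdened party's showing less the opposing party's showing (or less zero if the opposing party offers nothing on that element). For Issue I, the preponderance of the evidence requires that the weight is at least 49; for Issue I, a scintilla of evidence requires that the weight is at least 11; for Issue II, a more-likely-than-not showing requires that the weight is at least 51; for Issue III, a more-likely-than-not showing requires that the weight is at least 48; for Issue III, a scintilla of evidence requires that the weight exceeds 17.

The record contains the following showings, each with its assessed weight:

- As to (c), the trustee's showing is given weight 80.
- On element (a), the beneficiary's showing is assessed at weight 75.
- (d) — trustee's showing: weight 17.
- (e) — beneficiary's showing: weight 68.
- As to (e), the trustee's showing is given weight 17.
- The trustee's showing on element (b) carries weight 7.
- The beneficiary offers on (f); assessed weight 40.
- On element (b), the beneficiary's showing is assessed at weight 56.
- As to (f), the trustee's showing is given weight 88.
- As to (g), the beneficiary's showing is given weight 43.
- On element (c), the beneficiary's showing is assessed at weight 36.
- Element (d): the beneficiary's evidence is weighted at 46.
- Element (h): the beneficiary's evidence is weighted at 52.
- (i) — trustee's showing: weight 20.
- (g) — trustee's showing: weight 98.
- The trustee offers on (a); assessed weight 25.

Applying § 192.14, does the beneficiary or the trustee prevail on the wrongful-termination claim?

— Issue I —
Stage I.1 — burden on beneficiary; standard: the preponderance of the evidence (weight is at least 49).
    (a): 75 − 25 = 50 ≥ 49 [met]
    (b): 56 − 7 = 49 ≥ 49 [met]
  Stage I.1 carried; the burden shifts to the trustee.
Stage I.2 — burden on trustee; standard: the preponderance of the evidence (weight is at least 49).
    (c): 80 − 36 = 44 < 49 [not met]
  The trustee does not carry Stage I.2.
So the beneficiary prevails on this issue.
— Issue II —
At Stage II.1 the beneficiary must meet a more-likely-than-not showing (weight is at least 51): on (e) the weight is 68 less the opposing 17 gives net 51, ≥ 51, so (e) meets the standard.
  All elements met. The burden passes to the trustee.
At Stage II.2 the trustee must meet a more-likely-than-not showing (weight is at least 51): on (f) the weight is 88 less the opposing 40 gives net 48, < 51, so (f) does not meet the standard; on (g) the weight is 98 less the opposing 43 gives net 55, which does reach 51, so (g) meets the standard.
  The trustee does not carry Stage II.2.
The analysis ends at Stage II.2; the beneficiary prevails on this issue.
— Issue III —
At Stage III.1 the beneficiary must meet a more-likely-than-not showing (weight is at least 48): on (h) the weight is 52, which does reach 48, so (h) meets the standard.
  Stage III.1 carried; the burden shifts to the trustee.
At Stage III.2 the trustee must meet a scintilla of evidence (weight exceeds 17): on (i) the weight is 20, > 17, so (i) meets the standard.
  Stage III.2 carried; the final stage is satisfied.
Every stage carried; the trustee prevails on this issue.
Per-issue: Issue I → beneficiary; Issue II → beneficiary; Issue III → trustee. The beneficiary must prevail on a majority of issues; overall, the beneficiary prevails.

beneficiary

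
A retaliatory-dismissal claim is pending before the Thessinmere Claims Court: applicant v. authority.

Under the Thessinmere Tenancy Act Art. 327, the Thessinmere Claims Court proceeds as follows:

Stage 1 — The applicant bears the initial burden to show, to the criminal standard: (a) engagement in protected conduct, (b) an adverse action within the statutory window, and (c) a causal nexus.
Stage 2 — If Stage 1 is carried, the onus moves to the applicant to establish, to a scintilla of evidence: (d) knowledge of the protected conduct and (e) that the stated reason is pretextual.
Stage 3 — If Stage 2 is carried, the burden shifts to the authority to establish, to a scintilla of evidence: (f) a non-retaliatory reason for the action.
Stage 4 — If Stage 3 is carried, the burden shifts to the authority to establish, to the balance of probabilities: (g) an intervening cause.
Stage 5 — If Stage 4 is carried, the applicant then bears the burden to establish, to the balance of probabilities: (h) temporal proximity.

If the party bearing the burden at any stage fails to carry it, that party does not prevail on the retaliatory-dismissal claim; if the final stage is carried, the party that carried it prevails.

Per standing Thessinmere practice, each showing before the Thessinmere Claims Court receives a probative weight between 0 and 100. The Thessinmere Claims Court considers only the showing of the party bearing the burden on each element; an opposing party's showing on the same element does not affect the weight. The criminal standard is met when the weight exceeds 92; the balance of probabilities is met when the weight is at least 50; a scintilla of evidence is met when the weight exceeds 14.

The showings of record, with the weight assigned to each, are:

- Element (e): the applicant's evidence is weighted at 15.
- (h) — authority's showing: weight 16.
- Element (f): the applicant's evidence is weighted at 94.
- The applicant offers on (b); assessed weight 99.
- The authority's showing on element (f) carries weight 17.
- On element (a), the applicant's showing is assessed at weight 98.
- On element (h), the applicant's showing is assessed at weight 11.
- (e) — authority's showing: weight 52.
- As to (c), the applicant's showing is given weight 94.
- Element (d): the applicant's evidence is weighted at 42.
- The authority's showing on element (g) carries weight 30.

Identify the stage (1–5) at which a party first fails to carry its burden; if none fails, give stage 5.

At Stage 1 the applicant must meet the criminal standard (weight exceeds 92): on (a) the weight is 98, which does exceed 92, so (a) meets the standard; on (b) the weight is 99, which does exceed 92, so (b) meets the standard; on (c) the weight is 94, > 92, so (c) meets the standard.
  Stage 1 is satisfied; the applicant continues to bear the burden.
At Stage 2 the applicant must meet a scintilla of evidence (weight exceeds 14): on (d) the weight is 42, > 14, so (d) meets the standard; on (e) the weight is 15 (the authority's 52 is given no effect), > 14, so (e) meets the standard.
  Stage 2 carried; the burden shifts to the authority.
At Stage 3 the authority must meet a scintilla of evidence (weight exceeds 14): on (f) the weight is 17 (the applicant's 94 is given no effect), which does exceed 14, so (f) meets the standard.
  Stage 3 is satisfied; the authority continues to bear the burden.
At Stage 4 the authority must meet the balance of probabilities (weight is at least 50): on (g) the weight is 30, < 50, so (g) does not meet the standard.
  The authority does not carry Stage 4.
The applicant prevails.

stage 4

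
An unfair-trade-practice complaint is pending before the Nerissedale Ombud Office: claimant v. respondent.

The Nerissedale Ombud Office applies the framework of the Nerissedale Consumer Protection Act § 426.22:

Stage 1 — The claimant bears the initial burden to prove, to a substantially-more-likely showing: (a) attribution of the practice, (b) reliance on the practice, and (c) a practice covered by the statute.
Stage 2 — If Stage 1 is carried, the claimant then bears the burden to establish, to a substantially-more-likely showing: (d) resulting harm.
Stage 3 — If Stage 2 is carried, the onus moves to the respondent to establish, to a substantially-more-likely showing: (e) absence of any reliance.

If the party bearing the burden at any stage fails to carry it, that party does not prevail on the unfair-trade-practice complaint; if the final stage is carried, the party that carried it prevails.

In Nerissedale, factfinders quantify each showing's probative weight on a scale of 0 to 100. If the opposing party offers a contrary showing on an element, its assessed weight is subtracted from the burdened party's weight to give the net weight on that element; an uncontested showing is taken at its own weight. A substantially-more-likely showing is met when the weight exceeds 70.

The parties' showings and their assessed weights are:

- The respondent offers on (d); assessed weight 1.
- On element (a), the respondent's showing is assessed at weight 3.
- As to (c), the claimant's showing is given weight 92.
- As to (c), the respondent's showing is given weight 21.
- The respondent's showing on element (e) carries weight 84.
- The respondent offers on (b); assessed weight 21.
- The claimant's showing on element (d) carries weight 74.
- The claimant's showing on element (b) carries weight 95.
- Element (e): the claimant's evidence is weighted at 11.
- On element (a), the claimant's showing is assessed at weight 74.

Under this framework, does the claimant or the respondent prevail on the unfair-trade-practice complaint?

At Stage 1 the claimant must meet a substantially-more-likely showing (weight exceeds 70): on (a) the weight is 74 less the opposing 3 gives net 71, which does exceed 70, so (a) meets the standard; on (b) the weight is 95 less the opposing 21 gives net 74, which does exceed 70, so (b) meets the standard; on (c) the weight is 92 less the opposing 21 gives net 71, which does exceed 70, so (c) meets the standard.
  All elements met. The claimant retains the burden for Stage 2.
At Stage 2 the claimant must meet a substantially-more-likely showing (weight exceeds 70): on (d) the weight is 74 less the opposing 1 gives net 73, > 70, so (d) meets the standard.
  The claimant carries Stage 2; the respondent now bears the burden.
At Stage 3 the respondent must meet a substantially-more-likely showing (weight exceeds 70): on (e) the weight is 84 less the opposing 11 gives net 73, > 70, so (e) meets the standard.
  Stage 3 carried; the final stage is satisfied.
With every stage satisfied, the respondent prevails.

respondent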